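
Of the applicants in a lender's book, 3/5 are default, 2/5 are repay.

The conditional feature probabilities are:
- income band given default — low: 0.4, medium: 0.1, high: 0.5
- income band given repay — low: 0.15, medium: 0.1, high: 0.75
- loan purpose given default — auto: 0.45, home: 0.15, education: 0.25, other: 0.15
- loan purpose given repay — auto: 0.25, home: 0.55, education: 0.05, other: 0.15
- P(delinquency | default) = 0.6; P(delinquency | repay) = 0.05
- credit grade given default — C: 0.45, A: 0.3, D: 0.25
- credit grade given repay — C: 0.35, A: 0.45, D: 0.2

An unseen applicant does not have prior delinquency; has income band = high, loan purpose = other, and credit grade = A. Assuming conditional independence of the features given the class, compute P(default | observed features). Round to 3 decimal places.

0.219

default: 0.6 × 0.5 × 0.15 × (1−0.6) × 0.3 = 0.0054
repay: 0.4 × 0.75 × 0.15 × (1−0.05) × 0.45 = 0.0192375
P(default | x) = 0.0054 / 0.0246375 ≈ 0.219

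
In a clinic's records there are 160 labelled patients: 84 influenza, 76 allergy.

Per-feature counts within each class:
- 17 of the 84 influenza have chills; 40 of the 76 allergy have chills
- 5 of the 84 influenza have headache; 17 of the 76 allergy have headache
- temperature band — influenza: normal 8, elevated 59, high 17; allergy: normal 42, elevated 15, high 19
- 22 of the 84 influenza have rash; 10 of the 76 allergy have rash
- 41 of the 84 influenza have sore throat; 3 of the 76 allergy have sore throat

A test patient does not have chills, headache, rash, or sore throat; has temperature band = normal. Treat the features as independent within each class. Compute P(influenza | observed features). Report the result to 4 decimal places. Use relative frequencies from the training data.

influenza: (84/160) × (67/84) × (79/84) × (8/84) × (62/84) × (43/84) ≈ 0.0141715
allergy: (76/160) × (36/76) × (59/76) × (42/76) × (66/76) × (73/76) ≈ 0.0805186
P(influenza | x) = 0.0141715 / 0.0946901 ≈ 0.1497

0.1497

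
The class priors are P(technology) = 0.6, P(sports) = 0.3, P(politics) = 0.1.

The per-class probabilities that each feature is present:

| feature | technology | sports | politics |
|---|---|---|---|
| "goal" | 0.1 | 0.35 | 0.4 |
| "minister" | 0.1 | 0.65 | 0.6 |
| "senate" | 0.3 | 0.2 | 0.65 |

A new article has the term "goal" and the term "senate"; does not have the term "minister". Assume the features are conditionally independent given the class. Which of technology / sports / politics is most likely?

technology: 0.6 × 0.1 × (1−0.1) × 0.3 = 0.0162
sports: 0.3 × 0.35 × (1−0.65) × 0.2 = 0.00735
politics: 0.1 × 0.4 × (1−0.6) × 0.65 = 0.0104
Highest score → technology.

technology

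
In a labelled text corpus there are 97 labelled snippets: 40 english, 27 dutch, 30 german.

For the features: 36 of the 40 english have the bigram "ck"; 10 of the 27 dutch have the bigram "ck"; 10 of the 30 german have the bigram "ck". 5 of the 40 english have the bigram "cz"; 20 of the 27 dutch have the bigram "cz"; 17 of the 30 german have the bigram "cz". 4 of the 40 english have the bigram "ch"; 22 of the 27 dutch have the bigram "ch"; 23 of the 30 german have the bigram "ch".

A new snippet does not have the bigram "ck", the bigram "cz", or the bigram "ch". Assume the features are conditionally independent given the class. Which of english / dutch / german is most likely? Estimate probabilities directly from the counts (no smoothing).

english

english: (40/97) × (4/40) × (35/40) × (36/40) ≈ 0.0324742
dutch: (27/97) × (17/27) × (7/27) × (5/27) ≈ 0.00841429
german: (30/97) × (20/30) × (13/30) × (7/30) ≈ 0.0208477
Highest score → english.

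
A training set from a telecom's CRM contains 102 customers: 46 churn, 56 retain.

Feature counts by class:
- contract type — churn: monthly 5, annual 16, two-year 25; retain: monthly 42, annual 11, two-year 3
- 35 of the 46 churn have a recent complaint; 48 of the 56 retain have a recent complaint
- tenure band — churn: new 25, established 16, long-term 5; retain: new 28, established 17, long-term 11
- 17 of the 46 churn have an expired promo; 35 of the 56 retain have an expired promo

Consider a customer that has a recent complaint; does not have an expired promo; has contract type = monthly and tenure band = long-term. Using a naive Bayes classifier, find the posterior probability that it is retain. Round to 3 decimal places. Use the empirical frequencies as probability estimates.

churn: (46/102) × (5/46) × (35/46) × (5/46) × (29/46) ≈ 0.00255583
retain: (56/102) × (42/56) × (48/56) × (11/56) × (21/56) ≈ 0.0259979
P(retain | x) = 0.0259979 / 0.02855373 ≈ 0.910

0.910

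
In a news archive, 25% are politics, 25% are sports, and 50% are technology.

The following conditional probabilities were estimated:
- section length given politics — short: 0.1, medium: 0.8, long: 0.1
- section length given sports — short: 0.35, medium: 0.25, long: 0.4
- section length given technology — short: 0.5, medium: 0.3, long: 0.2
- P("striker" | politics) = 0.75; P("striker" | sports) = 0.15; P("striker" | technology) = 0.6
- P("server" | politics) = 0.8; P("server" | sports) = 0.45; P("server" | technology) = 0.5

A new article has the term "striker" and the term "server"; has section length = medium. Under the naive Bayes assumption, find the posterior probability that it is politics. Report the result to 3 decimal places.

0.709

politics: 0.25 × 0.8 × 0.75 × 0.8 = 0.12
sports: 0.25 × 0.25 × 0.15 × 0.45 = 0.00421875
technology: 0.5 × 0.3 × 0.6 × 0.5 = 0.045
P(politics | x) = 0.12 / 0.16921875 ≈ 0.709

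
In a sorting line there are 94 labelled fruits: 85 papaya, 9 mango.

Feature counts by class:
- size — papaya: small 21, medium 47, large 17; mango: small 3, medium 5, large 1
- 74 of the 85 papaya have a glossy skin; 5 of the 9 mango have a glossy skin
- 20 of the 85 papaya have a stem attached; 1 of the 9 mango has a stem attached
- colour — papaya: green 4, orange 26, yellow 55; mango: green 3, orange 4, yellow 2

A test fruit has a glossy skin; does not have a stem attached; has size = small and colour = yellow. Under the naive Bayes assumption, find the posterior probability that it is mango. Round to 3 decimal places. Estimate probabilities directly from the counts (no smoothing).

0.035

papaya: (85/94) × (21/85) × (74/85) × (65/85) × (55/85) ≈ 0.0962371
mango: (9/94) × (3/9) × (5/9) × (8/9) × (2/9) ≈ 0.00350232
P(mango | x) = 0.00350232 / 0.09973942 ≈ 0.035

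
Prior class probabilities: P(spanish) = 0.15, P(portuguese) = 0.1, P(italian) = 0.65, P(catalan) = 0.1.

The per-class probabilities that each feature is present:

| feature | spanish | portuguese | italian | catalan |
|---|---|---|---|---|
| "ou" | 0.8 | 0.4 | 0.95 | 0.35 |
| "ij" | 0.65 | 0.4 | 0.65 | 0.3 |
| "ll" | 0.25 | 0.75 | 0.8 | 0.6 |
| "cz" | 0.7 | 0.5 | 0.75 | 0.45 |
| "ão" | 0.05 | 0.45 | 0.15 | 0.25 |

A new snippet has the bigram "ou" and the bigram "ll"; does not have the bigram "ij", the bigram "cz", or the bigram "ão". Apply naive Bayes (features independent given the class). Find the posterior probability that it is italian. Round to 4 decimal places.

spanish: 0.15 × 0.8 × (1−0.65) × 0.25 × (1−0.7) × (1−0.05) = 0.0029925
portuguese: 0.1 × 0.4 × (1−0.4) × 0.75 × (1−0.5) × (1−0.45) = 0.00495
italian: 0.65 × 0.95 × (1−0.65) × 0.8 × (1−0.75) × (1−0.15) = 0.03674125
catalan: 0.1 × 0.35 × (1−0.3) × 0.6 × (1−0.45) × (1−0.25) = 0.00606375
P(italian | x) = 0.03674125 / 0.0507475 ≈ 0.7240

0.7240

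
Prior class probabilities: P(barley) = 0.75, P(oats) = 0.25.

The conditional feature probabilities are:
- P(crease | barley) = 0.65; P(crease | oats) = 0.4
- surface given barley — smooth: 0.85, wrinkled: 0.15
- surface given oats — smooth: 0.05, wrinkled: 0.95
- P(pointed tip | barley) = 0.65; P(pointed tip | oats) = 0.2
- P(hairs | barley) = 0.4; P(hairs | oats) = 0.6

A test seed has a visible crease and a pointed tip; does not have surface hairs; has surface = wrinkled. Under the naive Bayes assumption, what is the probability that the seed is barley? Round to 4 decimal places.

barley: 0.75 × 0.65 × 0.15 × 0.65 × (1−0.4) = 0.02851875
oats: 0.25 × 0.4 × 0.95 × 0.2 × (1−0.6) = 0.0076
P(barley | x) = 0.02851875 / 0.03611875 ≈ 0.7896

0.7896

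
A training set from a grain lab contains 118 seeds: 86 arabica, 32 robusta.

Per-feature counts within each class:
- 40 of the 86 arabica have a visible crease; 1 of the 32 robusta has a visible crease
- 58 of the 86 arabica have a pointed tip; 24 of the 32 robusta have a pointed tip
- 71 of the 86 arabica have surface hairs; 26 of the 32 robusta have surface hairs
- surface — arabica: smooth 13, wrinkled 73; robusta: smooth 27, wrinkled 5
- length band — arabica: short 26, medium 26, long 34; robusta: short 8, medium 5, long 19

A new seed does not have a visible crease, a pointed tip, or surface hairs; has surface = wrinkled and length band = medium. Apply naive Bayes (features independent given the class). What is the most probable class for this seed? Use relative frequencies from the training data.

arabica

arabica: (86/118) × (46/86) × (28/86) × (15/86) × (73/86) × (26/86) ≈ 0.00568104
robusta: (32/118) × (31/32) × (8/32) × (6/32) × (5/32) × (5/32) ≈ 0.00030065
Highest score → arabica.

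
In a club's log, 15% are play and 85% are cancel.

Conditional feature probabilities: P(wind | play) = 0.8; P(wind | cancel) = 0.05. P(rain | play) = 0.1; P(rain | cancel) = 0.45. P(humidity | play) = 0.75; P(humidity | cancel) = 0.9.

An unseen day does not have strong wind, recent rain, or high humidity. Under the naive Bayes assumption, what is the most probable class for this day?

play: 0.15 × (1−0.8) × (1−0.1) × (1−0.75) = 0.00675
cancel: 0.85 × (1−0.05) × (1−0.45) × (1−0.9) = 0.0444125
Highest score → cancel.

cancel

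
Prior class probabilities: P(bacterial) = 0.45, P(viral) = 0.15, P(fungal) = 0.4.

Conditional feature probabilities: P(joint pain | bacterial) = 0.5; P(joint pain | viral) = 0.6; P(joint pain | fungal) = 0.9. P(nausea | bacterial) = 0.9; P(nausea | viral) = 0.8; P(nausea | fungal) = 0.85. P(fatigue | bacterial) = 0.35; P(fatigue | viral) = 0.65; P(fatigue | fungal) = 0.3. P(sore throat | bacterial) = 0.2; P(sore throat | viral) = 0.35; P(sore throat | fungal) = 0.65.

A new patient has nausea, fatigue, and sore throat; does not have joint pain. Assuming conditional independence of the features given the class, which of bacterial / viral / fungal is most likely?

bacterial: 0.45 × (1−0.5) × 0.9 × 0.35 × 0.2 = 0.014175
viral: 0.15 × (1−0.6) × 0.8 × 0.65 × 0.35 = 0.01092
fungal: 0.4 × (1−0.9) × 0.85 × 0.3 × 0.65 = 0.00663
Highest score → bacterial.

bacterial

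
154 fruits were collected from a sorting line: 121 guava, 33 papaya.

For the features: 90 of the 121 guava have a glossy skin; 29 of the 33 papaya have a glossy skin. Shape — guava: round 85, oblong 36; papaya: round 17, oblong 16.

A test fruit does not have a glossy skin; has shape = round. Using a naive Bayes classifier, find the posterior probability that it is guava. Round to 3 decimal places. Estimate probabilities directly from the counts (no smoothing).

guava: (121/154) × (31/121) × (85/121) ≈ 0.141408
papaya: (33/154) × (4/33) × (17/33) ≈ 0.0133806
P(guava | x) = 0.141408 / 0.1547886 ≈ 0.914

0.914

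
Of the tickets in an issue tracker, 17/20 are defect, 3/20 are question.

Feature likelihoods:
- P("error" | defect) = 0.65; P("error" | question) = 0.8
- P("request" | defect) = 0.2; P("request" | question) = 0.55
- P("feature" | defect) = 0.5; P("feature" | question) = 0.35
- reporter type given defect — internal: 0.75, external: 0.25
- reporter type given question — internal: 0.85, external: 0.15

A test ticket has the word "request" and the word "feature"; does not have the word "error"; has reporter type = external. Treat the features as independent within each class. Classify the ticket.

defect: 0.85 × (1−0.65) × 0.2 × 0.5 × 0.25 = 0.0074375
question: 0.15 × (1−0.8) × 0.55 × 0.35 × 0.15 = 0.00086625
Highest score → defect.

defect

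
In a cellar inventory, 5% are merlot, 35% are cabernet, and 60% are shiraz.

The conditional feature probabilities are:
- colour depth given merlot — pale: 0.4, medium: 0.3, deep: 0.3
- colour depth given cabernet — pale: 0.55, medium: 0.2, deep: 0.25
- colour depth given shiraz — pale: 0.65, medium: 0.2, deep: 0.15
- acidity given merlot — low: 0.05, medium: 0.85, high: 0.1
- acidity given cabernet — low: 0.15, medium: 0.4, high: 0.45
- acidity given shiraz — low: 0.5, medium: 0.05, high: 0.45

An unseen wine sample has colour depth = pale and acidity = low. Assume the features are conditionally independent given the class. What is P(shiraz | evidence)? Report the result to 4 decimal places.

merlot: 0.05 × 0.4 × 0.05 = 0.001
cabernet: 0.35 × 0.55 × 0.15 = 0.028875
shiraz: 0.6 × 0.65 × 0.5 = 0.195
P(shiraz | x) = 0.195 / 0.224875 ≈ 0.8671

0.8671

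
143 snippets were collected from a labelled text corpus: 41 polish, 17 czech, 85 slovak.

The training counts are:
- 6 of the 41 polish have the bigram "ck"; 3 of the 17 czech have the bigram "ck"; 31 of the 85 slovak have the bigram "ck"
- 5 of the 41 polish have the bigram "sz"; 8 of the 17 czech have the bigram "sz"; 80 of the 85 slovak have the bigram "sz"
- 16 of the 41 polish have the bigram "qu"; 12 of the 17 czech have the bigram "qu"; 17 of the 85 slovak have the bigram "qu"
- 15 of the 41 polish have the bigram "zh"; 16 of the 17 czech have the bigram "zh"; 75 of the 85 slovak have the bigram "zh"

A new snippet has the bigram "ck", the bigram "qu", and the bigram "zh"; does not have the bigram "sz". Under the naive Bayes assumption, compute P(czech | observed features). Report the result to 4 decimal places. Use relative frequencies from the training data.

polish: (41/143) × (6/41) × (36/41) × (16/41) × (15/41) ≈ 0.0052599
czech: (17/143) × (3/17) × (9/17) × (12/17) × (16/17) ≈ 0.00737874
slovak: (85/143) × (31/85) × (5/85) × (17/85) × (75/85) ≈ 0.00225034
P(czech | x) = 0.00737874 / 0.01488898 ≈ 0.4956

0.4956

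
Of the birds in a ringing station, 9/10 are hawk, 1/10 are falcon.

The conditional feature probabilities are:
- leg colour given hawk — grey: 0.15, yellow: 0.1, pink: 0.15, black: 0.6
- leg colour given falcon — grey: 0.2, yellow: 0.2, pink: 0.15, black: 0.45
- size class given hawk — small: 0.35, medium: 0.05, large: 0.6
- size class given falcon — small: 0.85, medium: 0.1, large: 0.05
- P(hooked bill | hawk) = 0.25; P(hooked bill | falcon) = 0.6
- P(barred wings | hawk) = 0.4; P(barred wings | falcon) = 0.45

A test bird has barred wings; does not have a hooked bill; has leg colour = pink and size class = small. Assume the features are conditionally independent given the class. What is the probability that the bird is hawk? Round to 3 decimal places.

hawk: 0.9 × 0.15 × 0.35 × (1−0.25) × 0.4 = 0.014175
falcon: 0.1 × 0.15 × 0.85 × (1−0.6) × 0.45 = 0.002295
P(hawk | x) = 0.014175 / 0.01647 ≈ 0.861

0.861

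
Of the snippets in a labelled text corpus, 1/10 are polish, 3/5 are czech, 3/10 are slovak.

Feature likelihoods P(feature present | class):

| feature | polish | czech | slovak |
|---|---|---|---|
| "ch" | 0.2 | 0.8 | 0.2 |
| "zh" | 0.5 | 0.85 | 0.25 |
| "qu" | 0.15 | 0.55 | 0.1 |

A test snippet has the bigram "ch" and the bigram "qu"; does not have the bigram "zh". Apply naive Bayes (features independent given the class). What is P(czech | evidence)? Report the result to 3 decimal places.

polish: 0.1 × 0.2 × (1−0.5) × 0.15 = 0.0015
czech: 0.6 × 0.8 × (1−0.85) × 0.55 = 0.0396
slovak: 0.3 × 0.2 × (1−0.25) × 0.1 = 0.0045
P(czech | x) = 0.0396 / 0.0456 ≈ 0.868

0.868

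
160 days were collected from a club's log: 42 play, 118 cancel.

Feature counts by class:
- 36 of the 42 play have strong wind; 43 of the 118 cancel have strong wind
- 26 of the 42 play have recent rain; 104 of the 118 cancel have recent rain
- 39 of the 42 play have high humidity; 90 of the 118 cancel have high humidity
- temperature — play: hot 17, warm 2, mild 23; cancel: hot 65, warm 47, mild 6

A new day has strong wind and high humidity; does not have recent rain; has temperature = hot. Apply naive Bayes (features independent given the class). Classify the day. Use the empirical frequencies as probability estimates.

play

play: (42/160) × (36/42) × (16/42) × (39/42) × (17/42) ≈ 0.0322157
cancel: (118/160) × (43/118) × (14/118) × (90/118) × (65/118) ≈ 0.0133963
Highest score → play.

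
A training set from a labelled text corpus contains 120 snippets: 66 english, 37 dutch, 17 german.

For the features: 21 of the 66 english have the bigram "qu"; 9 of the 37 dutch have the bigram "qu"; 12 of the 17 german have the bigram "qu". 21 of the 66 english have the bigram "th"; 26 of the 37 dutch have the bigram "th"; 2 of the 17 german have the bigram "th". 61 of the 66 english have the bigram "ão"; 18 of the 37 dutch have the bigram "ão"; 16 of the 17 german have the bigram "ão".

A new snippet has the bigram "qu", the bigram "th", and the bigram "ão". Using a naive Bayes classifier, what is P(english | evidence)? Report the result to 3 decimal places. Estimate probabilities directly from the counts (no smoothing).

english: (66/120) × (21/66) × (21/66) × (61/66) ≈ 0.0514635
dutch: (37/120) × (9/37) × (26/37) × (18/37) ≈ 0.0256392
german: (17/120) × (12/17) × (2/17) × (16/17) ≈ 0.0110727
P(english | x) = 0.0514635 / 0.0881754 ≈ 0.584

0.584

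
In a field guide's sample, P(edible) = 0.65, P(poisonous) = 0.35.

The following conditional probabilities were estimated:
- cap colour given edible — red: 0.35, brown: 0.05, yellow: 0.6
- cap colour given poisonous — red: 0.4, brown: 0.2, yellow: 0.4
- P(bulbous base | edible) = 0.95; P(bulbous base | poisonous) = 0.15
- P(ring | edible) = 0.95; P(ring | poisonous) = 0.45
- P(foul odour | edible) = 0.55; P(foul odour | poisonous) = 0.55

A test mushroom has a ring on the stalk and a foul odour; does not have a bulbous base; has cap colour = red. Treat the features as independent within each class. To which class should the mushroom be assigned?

edible: 0.65 × 0.35 × (1−0.95) × 0.95 × 0.55 = 0.0059434375
poisonous: 0.35 × 0.4 × (1−0.15) × 0.45 × 0.55 = 0.0294525
Highest score → poisonous.

poisonous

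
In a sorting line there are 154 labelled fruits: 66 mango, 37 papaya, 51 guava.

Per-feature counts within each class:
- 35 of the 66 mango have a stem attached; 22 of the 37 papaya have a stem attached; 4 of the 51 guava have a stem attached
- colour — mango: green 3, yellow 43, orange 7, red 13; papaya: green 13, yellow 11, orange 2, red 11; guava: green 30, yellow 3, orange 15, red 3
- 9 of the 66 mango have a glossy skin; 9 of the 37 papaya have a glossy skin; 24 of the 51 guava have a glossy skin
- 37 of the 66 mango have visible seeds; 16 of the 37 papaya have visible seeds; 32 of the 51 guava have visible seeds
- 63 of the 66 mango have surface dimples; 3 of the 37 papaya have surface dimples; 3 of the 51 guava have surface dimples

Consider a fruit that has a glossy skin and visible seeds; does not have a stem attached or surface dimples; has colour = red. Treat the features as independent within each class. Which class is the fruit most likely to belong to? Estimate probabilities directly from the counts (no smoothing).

mango: (66/154) × (31/66) × (13/66) × (9/66) × (37/66) × (3/66) ≈ 0.000137776
papaya: (37/154) × (15/37) × (11/37) × (9/37) × (16/37) × (34/37) ≈ 0.00279897
guava: (51/154) × (47/51) × (3/51) × (24/51) × (32/51) × (48/51) ≈ 0.00498908
Highest score → guava.

guava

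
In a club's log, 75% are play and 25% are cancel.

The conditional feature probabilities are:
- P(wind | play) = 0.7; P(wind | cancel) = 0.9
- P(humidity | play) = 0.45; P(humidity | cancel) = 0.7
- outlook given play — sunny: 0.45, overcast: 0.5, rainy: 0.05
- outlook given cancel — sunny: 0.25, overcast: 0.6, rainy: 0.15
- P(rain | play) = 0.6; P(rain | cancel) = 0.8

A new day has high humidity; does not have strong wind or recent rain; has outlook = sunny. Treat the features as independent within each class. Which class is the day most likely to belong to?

play

play: 0.75 × (1−0.7) × 0.45 × 0.45 × (1−0.6) = 0.018225
cancel: 0.25 × (1−0.9) × 0.7 × 0.25 × (1−0.8) = 0.000875
Highest score → play.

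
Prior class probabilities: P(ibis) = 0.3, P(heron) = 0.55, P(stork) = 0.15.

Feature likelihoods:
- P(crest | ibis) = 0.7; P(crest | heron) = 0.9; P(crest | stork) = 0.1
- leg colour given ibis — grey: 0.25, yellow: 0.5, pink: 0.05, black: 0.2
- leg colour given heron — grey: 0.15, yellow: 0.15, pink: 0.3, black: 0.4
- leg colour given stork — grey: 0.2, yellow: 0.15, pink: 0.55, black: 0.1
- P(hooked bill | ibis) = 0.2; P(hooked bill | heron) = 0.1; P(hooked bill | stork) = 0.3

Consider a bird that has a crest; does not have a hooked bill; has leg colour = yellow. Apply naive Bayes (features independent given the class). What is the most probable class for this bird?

ibis: 0.3 × 0.7 × 0.5 × (1−0.2) = 0.084
heron: 0.55 × 0.9 × 0.15 × (1−0.1) = 0.066825
stork: 0.15 × 0.1 × 0.15 × (1−0.3) = 0.001575
Highest score → ibis.

ibis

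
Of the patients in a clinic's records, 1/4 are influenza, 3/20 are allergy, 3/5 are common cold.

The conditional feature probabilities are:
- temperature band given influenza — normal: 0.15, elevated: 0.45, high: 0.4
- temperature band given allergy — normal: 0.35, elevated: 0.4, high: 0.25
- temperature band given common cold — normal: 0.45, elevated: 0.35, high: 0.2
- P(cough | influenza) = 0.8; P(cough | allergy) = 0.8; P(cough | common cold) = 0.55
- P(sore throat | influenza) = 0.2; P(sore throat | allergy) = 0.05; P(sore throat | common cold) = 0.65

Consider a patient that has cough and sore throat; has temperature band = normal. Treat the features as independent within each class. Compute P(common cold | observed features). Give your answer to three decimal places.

influenza: 0.25 × 0.15 × 0.8 × 0.2 = 0.006
allergy: 0.15 × 0.35 × 0.8 × 0.05 = 0.0021
common cold: 0.6 × 0.45 × 0.55 × 0.65 = 0.096525
P(common cold | x) = 0.096525 / 0.104625 ≈ 0.923

0.923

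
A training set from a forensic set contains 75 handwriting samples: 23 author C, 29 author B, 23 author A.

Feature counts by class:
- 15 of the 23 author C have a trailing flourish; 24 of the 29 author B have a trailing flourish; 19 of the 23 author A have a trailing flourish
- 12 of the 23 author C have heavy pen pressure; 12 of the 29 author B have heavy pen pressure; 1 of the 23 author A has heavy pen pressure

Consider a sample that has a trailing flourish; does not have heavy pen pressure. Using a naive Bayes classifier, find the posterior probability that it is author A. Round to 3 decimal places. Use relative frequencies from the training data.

author C: (23/75) × (15/23) × (11/23) ≈ 0.0956522
author B: (29/75) × (24/29) × (17/29) ≈ 0.187586
author A: (23/75) × (19/23) × (22/23) ≈ 0.242319
P(author A | x) = 0.242319 / 0.5255572 ≈ 0.461

0.461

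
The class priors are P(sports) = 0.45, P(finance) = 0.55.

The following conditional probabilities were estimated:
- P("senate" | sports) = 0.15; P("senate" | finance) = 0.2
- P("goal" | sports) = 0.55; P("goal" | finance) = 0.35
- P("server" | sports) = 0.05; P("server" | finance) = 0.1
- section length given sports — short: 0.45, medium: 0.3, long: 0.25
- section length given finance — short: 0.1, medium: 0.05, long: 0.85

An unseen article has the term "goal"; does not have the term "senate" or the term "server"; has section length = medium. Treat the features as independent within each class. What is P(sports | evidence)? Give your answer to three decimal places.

sports: 0.45 × (1−0.15) × 0.55 × (1−0.05) × 0.3 = 0.059956875
finance: 0.55 × (1−0.2) × 0.35 × (1−0.1) × 0.05 = 0.00693
P(sports | x) = 0.059956875 / 0.066886875 ≈ 0.896

0.896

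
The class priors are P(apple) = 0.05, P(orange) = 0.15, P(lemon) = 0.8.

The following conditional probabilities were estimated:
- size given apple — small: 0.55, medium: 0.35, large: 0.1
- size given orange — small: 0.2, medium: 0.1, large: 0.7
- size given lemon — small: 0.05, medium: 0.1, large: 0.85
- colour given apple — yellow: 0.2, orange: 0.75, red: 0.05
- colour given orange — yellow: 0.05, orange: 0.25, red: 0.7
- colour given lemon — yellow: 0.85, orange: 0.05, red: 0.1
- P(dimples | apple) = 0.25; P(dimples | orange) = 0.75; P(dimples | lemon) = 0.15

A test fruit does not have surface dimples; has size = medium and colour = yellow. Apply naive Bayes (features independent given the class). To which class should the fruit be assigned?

apple: 0.05 × 0.35 × 0.2 × (1−0.25) = 0.002625
orange: 0.15 × 0.1 × 0.05 × (1−0.75) = 0.0001875
lemon: 0.8 × 0.1 × 0.85 × (1−0.15) = 0.0578
Highest score → lemon.

lemon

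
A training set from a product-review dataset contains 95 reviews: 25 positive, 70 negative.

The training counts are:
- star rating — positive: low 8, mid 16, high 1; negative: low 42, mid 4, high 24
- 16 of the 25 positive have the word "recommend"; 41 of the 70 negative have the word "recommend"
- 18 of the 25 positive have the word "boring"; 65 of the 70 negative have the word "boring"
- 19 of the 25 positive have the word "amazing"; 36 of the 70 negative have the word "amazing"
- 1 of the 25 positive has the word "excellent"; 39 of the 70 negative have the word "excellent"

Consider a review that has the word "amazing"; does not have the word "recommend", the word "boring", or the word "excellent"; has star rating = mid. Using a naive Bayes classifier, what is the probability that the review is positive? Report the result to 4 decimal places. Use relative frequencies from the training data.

0.9776

positive: (25/95) × (16/25) × (9/25) × (7/25) × (19/25) × (24/25) = 0.012386304
negative: (70/95) × (4/70) × (29/70) × (5/70) × (36/70) × (31/70) ≈ 0.000283776
P(positive | x) = 0.012386304 / 0.01267008 ≈ 0.9776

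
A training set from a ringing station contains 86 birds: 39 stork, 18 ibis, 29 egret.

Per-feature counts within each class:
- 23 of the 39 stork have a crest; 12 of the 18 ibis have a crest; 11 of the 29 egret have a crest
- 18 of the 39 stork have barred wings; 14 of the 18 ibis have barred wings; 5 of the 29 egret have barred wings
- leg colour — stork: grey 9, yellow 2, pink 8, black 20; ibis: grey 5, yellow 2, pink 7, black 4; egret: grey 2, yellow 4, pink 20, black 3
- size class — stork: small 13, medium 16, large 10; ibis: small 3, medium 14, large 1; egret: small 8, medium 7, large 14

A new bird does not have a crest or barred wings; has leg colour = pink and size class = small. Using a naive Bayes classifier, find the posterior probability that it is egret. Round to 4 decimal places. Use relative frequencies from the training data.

stork: (39/86) × (16/39) × (21/39) × (8/39) × (13/39) ≈ 0.00684984
ibis: (18/86) × (6/18) × (4/18) × (7/18) × (3/18) ≈ 0.00100488
egret: (29/86) × (18/29) × (24/29) × (20/29) × (8/29) ≈ 0.0329542
P(egret | x) = 0.0329542 / 0.04080892 ≈ 0.8075

0.8075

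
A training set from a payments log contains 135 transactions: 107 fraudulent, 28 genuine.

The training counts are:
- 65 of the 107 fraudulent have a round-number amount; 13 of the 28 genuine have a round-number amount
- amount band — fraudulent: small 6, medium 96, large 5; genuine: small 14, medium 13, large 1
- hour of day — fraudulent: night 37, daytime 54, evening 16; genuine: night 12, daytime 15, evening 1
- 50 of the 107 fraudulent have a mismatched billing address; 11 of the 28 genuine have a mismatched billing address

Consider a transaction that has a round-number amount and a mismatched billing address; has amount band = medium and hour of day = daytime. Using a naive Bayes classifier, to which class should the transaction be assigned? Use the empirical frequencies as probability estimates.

fraudulent: (107/135) × (65/107) × (96/107) × (54/107) × (50/107) ≈ 0.101874
genuine: (28/135) × (13/28) × (13/28) × (15/28) × (11/28) ≈ 0.00940942
Highest score → fraudulent.

fraudulent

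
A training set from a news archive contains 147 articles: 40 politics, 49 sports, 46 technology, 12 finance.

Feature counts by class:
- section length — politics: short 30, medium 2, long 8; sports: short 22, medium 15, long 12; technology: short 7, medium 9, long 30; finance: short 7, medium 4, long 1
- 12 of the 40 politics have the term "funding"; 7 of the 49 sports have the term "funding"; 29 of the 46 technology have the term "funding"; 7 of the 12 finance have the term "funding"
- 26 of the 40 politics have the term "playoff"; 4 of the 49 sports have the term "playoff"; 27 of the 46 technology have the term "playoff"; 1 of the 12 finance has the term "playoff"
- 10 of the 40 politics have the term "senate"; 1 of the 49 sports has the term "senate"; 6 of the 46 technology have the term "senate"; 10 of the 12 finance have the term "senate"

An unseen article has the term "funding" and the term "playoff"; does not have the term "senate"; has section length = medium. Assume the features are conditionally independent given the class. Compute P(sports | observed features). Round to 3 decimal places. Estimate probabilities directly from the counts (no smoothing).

0.051

politics: (40/147) × (2/40) × (12/40) × (26/40) × (30/40) ≈ 0.0019898
sports: (49/147) × (15/49) × (7/49) × (4/49) × (48/49) ≈ 0.0011657
technology: (46/147) × (9/46) × (29/46) × (27/46) × (40/46) ≈ 0.0197003
finance: (12/147) × (4/12) × (7/12) × (1/12) × (2/12) ≈ 0.000220459
P(sports | x) = 0.0011657 / 0.023076259 ≈ 0.051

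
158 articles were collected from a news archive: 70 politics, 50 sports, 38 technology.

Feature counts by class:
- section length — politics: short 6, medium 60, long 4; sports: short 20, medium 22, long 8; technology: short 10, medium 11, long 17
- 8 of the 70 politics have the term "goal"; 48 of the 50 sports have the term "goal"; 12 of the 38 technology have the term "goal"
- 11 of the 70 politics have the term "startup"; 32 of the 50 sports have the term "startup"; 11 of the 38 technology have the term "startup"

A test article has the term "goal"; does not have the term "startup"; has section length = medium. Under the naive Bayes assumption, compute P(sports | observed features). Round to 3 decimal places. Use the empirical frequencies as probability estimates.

0.480

politics: (70/158) × (60/70) × (8/70) × (59/70) ≈ 0.0365797
sports: (50/158) × (22/50) × (48/50) × (18/50) ≈ 0.0481215
technology: (38/158) × (11/38) × (12/38) × (27/38) ≈ 0.0156212
P(sports | x) = 0.0481215 / 0.1003224 ≈ 0.480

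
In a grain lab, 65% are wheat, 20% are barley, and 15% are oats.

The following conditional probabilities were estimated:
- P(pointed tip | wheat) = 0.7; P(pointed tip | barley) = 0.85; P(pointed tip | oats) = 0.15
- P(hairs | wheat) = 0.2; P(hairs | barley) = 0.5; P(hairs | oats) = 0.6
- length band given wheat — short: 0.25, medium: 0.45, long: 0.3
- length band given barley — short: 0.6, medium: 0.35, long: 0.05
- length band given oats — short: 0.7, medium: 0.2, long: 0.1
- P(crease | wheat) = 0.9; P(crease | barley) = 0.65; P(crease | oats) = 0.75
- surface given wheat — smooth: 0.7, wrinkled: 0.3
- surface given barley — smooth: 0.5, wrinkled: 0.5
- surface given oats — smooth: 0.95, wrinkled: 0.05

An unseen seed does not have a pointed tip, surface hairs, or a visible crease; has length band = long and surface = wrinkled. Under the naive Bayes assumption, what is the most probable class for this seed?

wheat: 0.65 × (1−0.7) × (1−0.2) × 0.3 × (1−0.9) × 0.3 = 0.001404
barley: 0.2 × (1−0.85) × (1−0.5) × 0.05 × (1−0.65) × 0.5 = 0.00013125
oats: 0.15 × (1−0.15) × (1−0.6) × 0.1 × (1−0.75) × 0.05 = 0.00006375
Highest score → wheat.

wheat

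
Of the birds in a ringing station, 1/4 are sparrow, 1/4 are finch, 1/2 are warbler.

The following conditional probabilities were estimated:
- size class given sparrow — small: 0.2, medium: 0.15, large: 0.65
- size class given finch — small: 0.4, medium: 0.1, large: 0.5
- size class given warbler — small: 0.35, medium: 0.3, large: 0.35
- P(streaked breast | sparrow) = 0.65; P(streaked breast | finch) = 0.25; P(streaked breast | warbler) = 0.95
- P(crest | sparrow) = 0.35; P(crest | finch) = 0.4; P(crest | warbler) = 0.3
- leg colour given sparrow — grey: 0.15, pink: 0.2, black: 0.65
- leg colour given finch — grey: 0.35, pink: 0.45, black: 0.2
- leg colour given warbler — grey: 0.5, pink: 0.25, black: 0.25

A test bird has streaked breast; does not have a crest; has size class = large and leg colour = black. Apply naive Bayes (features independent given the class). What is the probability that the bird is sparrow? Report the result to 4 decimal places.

sparrow: 0.25 × 0.65 × 0.65 × (1−0.35) × 0.65 = 0.0446265625
finch: 0.25 × 0.5 × 0.25 × (1−0.4) × 0.2 = 0.00375
warbler: 0.5 × 0.35 × 0.95 × (1−0.3) × 0.25 = 0.02909375
P(sparrow | x) = 0.0446265625 / 0.0774703125 ≈ 0.5760

0.5760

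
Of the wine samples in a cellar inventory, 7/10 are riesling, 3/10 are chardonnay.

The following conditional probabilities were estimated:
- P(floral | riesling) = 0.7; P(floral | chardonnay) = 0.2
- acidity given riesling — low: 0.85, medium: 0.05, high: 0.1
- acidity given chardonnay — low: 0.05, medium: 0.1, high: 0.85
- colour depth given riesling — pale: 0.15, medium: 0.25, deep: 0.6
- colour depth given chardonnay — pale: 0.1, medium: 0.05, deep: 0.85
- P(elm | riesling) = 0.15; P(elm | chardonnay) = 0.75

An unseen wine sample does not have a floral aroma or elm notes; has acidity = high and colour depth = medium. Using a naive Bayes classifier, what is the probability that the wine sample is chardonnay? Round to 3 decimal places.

riesling: 0.7 × (1−0.7) × 0.1 × 0.25 × (1−0.15) = 0.0044625
chardonnay: 0.3 × (1−0.2) × 0.85 × 0.05 × (1−0.75) = 0.00255
P(chardonnay | x) = 0.00255 / 0.0070125 ≈ 0.364

0.364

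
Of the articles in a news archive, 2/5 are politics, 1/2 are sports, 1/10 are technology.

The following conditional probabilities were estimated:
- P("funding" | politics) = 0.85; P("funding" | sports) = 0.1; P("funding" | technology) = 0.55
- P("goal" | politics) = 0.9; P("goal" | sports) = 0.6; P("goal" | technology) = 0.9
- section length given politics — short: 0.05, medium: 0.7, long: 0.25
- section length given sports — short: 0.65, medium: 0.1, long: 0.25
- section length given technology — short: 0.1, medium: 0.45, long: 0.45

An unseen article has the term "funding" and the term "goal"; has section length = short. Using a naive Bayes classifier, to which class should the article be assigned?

politics: 0.4 × 0.85 × 0.9 × 0.05 = 0.0153
sports: 0.5 × 0.1 × 0.6 × 0.65 = 0.0195
technology: 0.1 × 0.55 × 0.9 × 0.1 = 0.00495
Highest score → sports.

sports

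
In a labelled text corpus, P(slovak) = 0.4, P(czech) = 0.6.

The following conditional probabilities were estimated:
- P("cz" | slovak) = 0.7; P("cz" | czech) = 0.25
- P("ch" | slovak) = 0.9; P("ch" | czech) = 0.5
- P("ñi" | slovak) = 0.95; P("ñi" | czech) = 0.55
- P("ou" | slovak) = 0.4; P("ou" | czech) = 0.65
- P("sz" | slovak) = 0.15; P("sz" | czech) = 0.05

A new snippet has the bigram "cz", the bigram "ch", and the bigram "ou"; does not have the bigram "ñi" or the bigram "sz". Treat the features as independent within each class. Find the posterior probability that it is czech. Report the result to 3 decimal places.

0.829

slovak: 0.4 × 0.7 × 0.9 × (1−0.95) × 0.4 × (1−0.15) = 0.004284
czech: 0.6 × 0.25 × 0.5 × (1−0.55) × 0.65 × (1−0.05) = 0.020840625
P(czech | x) = 0.020840625 / 0.025124625 ≈ 0.829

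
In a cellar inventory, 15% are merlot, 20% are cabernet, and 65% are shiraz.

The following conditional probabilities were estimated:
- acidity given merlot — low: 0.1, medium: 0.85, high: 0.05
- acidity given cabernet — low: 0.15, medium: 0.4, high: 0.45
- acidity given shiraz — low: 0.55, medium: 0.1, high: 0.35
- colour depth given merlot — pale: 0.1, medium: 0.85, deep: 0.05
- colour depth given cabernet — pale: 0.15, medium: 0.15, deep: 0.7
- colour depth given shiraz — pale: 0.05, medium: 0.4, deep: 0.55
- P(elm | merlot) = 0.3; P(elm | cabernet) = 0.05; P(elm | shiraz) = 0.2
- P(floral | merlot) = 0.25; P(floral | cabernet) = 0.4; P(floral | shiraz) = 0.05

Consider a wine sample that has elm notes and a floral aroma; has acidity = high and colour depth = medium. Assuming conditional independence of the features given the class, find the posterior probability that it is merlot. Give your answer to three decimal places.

0.288

merlot: 0.15 × 0.05 × 0.85 × 0.3 × 0.25 = 0.000478125
cabernet: 0.2 × 0.45 × 0.15 × 0.05 × 0.4 = 0.00027
shiraz: 0.65 × 0.35 × 0.4 × 0.2 × 0.05 = 0.00091
P(merlot | x) = 0.000478125 / 0.001658125 ≈ 0.288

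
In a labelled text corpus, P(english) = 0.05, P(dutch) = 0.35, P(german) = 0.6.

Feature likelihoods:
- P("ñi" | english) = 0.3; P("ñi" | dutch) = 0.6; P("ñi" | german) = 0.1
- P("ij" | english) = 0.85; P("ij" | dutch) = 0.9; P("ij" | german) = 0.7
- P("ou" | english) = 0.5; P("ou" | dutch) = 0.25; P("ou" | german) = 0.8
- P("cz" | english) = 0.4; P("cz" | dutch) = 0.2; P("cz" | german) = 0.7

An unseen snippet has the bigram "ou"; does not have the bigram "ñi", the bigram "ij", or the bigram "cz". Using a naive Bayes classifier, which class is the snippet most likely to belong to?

german

english: 0.05 × (1−0.3) × (1−0.85) × 0.5 × (1−0.4) = 0.001575
dutch: 0.35 × (1−0.6) × (1−0.9) × 0.25 × (1−0.2) = 0.0028
german: 0.6 × (1−0.1) × (1−0.7) × 0.8 × (1−0.7) = 0.03888
Highest score → german.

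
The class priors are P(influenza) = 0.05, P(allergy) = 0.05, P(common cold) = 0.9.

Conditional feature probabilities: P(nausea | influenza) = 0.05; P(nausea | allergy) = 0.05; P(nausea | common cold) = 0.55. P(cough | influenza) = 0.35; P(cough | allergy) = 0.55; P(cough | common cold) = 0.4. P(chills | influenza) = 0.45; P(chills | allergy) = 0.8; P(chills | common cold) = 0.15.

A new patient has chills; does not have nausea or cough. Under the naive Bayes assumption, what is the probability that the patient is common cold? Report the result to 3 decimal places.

0.540

influenza: 0.05 × (1−0.05) × (1−0.35) × 0.45 = 0.01389375
allergy: 0.05 × (1−0.05) × (1−0.55) × 0.8 = 0.0171
common cold: 0.9 × (1−0.55) × (1−0.4) × 0.15 = 0.03645
P(common cold | x) = 0.03645 / 0.06744375 ≈ 0.540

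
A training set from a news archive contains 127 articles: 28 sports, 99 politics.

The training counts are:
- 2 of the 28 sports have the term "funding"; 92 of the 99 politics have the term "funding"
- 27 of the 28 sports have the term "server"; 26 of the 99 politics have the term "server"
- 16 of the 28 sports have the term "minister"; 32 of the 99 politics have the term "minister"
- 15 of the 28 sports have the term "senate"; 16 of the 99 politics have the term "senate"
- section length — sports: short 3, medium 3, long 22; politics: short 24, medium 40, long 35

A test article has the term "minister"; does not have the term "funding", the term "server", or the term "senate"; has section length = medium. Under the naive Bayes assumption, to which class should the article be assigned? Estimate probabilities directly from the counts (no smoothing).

sports: (28/127) × (26/28) × (1/28) × (16/28) × (13/28) × (3/28) ≈ 0.000207837
politics: (99/127) × (7/99) × (73/99) × (32/99) × (83/99) × (40/99) ≈ 0.00445005
Highest score → politics.

politics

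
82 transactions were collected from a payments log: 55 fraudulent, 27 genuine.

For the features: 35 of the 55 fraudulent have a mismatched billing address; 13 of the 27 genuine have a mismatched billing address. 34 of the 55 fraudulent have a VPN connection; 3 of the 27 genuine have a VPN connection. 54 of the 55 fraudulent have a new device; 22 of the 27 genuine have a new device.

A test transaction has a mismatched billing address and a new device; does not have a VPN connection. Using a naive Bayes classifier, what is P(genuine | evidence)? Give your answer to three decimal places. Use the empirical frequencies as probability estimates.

0.418

fraudulent: (55/82) × (35/55) × (21/55) × (54/55) ≈ 0.160008
genuine: (27/82) × (13/27) × (24/27) × (22/27) ≈ 0.114825
P(genuine | x) = 0.114825 / 0.274833 ≈ 0.418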